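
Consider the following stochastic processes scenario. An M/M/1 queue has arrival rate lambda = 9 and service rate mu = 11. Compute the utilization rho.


rho = lambda/mu
= 9/11
= 0.8182

0.8182


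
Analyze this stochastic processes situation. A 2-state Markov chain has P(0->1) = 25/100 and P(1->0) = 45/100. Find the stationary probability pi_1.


Stationary distribution: pi_0 = p10/(p01+p10), pi_1 = p01/(p01+p10)
p01 = 0.2500, p10 = 0.4500
pi_1 = 0.3571

0.3571


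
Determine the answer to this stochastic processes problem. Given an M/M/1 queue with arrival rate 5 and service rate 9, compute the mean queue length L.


rho = 5/9 = 0.5556
L = rho/(1-rho)
= 0.5556/0.4444
= 1.2500

1.2500


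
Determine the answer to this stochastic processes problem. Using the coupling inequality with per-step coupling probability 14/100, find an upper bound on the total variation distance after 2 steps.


TV distance bound <= (1-delta)^n
= (1 - 0.1400)^2
= 0.8600^2
= 0.7396

0.7396


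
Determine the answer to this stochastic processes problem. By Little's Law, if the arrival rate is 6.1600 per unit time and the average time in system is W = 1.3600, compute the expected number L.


Little's Law: L = lambda * W
= 6.1600 * 1.3600
= 8.3776

8.3776


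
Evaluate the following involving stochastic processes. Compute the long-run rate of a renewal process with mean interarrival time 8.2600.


Long-run renewal rate = 1/E(X)
= 1/8.2600
= 0.1211

0.1211


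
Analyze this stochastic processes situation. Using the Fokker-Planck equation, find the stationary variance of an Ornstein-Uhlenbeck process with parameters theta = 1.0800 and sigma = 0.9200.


Stationary variance = sigma^2 / (2*theta)
= 0.9200^2 / (2*1.0800)
= 0.8464 / 2.1600
= 0.3919

0.3919


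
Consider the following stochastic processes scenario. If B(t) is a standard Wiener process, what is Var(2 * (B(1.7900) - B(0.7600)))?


Var(alpha*(B(t)-B(s))) = alpha^2 * (t-s)
= 2^2 * (1.7900 - 0.7600)
= 4 * 1.0300
= 4.1200

4.1200


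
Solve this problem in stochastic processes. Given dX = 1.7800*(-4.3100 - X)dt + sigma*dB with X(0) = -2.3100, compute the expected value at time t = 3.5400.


E[X(t)] = mu + (X(0) - mu)*exp(-theta*t)
= -4.3100 + (-2.3100 - -4.3100)*exp(-1.7800*3.5400)
= -4.3100 + 2.0000 * 0.0018
= -4.3063

-4.3063


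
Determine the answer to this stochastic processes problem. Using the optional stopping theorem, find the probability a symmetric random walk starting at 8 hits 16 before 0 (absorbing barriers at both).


By optional stopping theorem: E(M at tau) = M(0) = 8
P(hit 16)*16 + P(hit 0)*0 = 8
P(hit 16) = (8 - 0)/(16 - 0) = 1/2 = 0.5000

0.5000


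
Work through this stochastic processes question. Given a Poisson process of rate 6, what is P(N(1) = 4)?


P(N(t)=k) = (lambda*t)^k * exp(-lambda*t) / k!
lambda*t = 6
= 6^4 * exp(-6) / 4!
= 1296 * 0.0025 / 24
= 0.1339

0.1339


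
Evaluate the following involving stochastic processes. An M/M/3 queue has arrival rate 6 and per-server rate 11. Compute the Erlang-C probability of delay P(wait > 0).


a = lambda/mu = 0.5455
rho = a/c = 0.1818
Erlang-C formula applied:
C(c,a) = 0.0191

0.0191


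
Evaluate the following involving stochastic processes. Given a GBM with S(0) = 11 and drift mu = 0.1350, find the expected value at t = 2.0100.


E[S(t)] = S(0) * exp(mu * t)
= 11 * exp(0.1350 * 2.0100)
= 11 * 1.3117
= 14.4291

14.4291


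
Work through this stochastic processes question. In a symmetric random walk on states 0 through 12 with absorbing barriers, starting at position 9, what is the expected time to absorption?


For symmetric RW on 0,...,N with absorbing barriers, E(i) = i*(N-i)
E(9) = 9 * 3 = 27

27


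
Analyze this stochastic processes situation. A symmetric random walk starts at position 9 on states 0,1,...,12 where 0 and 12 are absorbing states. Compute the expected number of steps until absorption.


For symmetric RW on 0,...,N with absorbing barriers, E(i) = i*(N-i)
E(9) = 9 * 3 = 27

27


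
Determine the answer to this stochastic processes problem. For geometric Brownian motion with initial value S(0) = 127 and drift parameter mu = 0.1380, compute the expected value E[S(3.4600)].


E[S(t)] = S(0) * exp(mu * t)
= 127 * exp(0.1380 * 3.4600)
= 127 * 1.6120
= 204.7249

204.7249


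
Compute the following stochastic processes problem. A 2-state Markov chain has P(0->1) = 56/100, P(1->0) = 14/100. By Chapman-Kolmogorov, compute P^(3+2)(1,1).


P^5 = P^3 * P^2
Computing via matrix multiplication of the transition matrix.
Entry (1,1) of P^5 = 0.8005

0.8005


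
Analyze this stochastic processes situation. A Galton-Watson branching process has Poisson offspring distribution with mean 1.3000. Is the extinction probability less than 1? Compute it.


Since mu = 1.3000 > 1, extinction prob q < 1.
Solve s = exp(mu*(s-1)) iteratively.
q = 0.5770

0.5770


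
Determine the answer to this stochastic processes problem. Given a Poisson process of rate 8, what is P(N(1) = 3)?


P(N(t)=k) = (lambda*t)^k * exp(-lambda*t) / k!
lambda*t = 8
= 8^3 * exp(-8) / 3!
= 512 * 3.3546e-04 / 6
= 0.0286

0.0286


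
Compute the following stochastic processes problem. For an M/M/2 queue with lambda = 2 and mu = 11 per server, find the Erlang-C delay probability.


a = lambda/mu = 0.1818
rho = a/c = 0.0909
Erlang-C formula applied:
C(c,a) = 0.0152

0.0152


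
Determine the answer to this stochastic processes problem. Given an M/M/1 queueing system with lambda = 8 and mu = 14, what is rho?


rho = lambda/mu
= 8/14
= 0.5714

0.5714


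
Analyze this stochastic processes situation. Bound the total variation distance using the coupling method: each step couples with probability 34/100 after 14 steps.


TV distance bound <= (1-delta)^n
= (1 - 0.3400)^14
= 0.6600^14
= 0.0030

0.0030


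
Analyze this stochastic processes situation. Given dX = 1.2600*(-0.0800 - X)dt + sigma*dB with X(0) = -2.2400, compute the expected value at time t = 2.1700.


E[X(t)] = mu + (X(0) - mu)*exp(-theta*t)
= -0.0800 + (-2.2400 - -0.0800)*exp(-1.2600*2.1700)
= -0.0800 + -2.1600 * 0.0649
= -0.2203

-0.2203


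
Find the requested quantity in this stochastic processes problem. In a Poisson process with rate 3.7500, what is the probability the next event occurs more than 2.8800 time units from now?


P(X > t) = exp(-lambda * t)
= exp(-3.7500 * 2.8800)
= exp(-10.8000) = 2.0400e-05

2.0400e-05


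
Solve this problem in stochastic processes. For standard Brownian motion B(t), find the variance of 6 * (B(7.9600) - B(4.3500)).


Var(alpha*(B(t)-B(s))) = alpha^2 * (t-s)
= 6^2 * (7.9600 - 4.3500)
= 36 * 3.6100
= 129.9600

129.9600


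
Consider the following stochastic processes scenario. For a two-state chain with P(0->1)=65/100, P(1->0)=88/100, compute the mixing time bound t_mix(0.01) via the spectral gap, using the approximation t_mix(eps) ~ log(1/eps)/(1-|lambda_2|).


lambda_2 = |1 - p01 - p10| = |1 - 0.6500 - 0.8800| = 0.5300
t_mix ~ log(1/eps)/(1 - |lambda_2|)
= log(100)/(1 - 0.5300) = 4.6052/0.4700
= 9.7982

9.7982


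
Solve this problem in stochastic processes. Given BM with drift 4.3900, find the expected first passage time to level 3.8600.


Expected first passage time = a/mu
= 3.8600/4.3900
= 0.8793

0.8793


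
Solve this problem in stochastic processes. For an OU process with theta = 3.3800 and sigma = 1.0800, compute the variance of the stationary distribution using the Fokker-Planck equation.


Stationary variance = sigma^2 / (2*theta)
= 1.0800^2 / (2*3.3800)
= 1.1664 / 6.7600
= 0.1725

0.1725


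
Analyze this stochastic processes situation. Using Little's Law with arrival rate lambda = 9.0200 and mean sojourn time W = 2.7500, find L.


Little's Law: L = lambda * W
= 9.0200 * 2.7500
= 24.8050

24.8050


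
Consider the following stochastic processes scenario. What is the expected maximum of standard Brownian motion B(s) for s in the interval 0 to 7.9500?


E(max B(s)) = sqrt(2t/pi)
= sqrt(2*7.9500/pi)
= sqrt(5.0611)
= 2.2497

2.2497


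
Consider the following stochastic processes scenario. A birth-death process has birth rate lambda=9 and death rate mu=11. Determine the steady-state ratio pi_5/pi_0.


For birth-death process, pi_n/pi_0 = (lambda/mu)^n
= (9/11)^5
= 0.3666

0.3666


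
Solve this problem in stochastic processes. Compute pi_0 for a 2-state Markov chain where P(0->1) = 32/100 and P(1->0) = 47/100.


Stationary distribution: pi_0 = p10/(p01+p10), pi_1 = p01/(p01+p10)
p01 = 0.3200, p10 = 0.4700
pi_0 = 0.5949

0.5949


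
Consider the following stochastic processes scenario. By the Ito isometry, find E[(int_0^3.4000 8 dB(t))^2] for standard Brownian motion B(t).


By Ito isometry: E[(int f dB)^2] = int f^2 dt
= 8^2 * 3.4000
= 64 * 3.4000 = 217.6000

217.6000


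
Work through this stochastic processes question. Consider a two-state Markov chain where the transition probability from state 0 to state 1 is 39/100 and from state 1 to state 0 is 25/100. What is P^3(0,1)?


Computing P^3 by matrix multiplication.
P = [[0.6100, 0.3900], [0.2500, 0.7500]]
After raising P to the power 3:
P^3(0,1) = 0.5809

0.5809


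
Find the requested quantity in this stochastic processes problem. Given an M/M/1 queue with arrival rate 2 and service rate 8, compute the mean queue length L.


rho = 2/8 = 0.2500
L = rho/(1-rho)
= 0.2500/0.7500
= 0.3333

0.3333


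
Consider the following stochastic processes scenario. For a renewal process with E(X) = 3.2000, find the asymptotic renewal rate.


Long-run renewal rate = 1/E(X)
= 1/3.2000
= 0.3125

0.3125


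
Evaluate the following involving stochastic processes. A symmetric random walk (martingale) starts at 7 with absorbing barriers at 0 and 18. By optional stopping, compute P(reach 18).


By optional stopping theorem: E(M at tau) = M(0) = 7
P(hit 18)*18 + P(hit 0)*0 = 7
P(hit 18) = (7 - 0)/(18 - 0) = 7/18 = 0.3889

0.3889


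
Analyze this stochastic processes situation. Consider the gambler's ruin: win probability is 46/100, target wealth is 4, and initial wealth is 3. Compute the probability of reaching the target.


Gambler's ruin formula:
r = q/p = 0.5400/0.4600 = 1.1739
P(win) = (1 - r^i)/(1 - r^N)
= (1 - 1.1739^3)/(1 - 1.1739^4)
= 0.6871

0.6871


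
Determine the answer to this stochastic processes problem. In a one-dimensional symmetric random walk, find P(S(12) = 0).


P(S(12) = 0) = C(12,6) / 4^6
= 924 / 4096
= 0.2256

0.2256


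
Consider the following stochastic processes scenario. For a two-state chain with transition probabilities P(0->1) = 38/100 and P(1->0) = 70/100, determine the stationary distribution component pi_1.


Stationary distribution: pi_0 = p10/(p01+p10), pi_1 = p01/(p01+p10)
p01 = 0.3800, p10 = 0.7000
pi_1 = 0.3519

0.3519


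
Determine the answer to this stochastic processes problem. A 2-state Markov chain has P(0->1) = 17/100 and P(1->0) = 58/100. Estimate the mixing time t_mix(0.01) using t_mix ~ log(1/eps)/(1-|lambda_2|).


lambda_2 = |1 - p01 - p10| = |1 - 0.1700 - 0.5800| = 0.2500
t_mix ~ log(1/eps)/(1 - |lambda_2|)
= log(100)/(1 - 0.2500) = 4.6052/0.7500
= 6.1402

6.1402


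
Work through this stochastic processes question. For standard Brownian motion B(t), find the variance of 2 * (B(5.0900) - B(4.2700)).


Var(alpha*(B(t)-B(s))) = alpha^2 * (t-s)
= 2^2 * (5.0900 - 4.2700)
= 4 * 0.8200
= 3.2800

3.2800


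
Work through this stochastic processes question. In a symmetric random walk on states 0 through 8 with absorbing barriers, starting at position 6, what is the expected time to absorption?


For symmetric RW on 0,...,N with absorbing barriers, E(i) = i*(N-i)
E(6) = 6 * 2 = 12

12


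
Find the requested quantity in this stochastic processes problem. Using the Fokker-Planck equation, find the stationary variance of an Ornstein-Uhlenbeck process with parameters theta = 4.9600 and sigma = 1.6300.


Stationary variance = sigma^2 / (2*theta)
= 1.6300^2 / (2*4.9600)
= 2.6569 / 9.9200
= 0.2678

0.2678


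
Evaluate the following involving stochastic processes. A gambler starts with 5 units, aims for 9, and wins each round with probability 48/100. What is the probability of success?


Gambler's ruin formula:
r = q/p = 0.5200/0.4800 = 1.0833
P(win) = (1 - r^i)/(1 - r^N)
= (1 - 1.0833^5)/(1 - 1.0833^9)
= 0.4664

0.4664


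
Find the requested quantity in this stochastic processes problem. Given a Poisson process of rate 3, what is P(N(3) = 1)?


P(N(t)=k) = (lambda*t)^k * exp(-lambda*t) / k!
lambda*t = 9
= 9^1 * exp(-9) / 1!
= 9 * 1.2341e-04 / 1
= 0.0011

0.0011


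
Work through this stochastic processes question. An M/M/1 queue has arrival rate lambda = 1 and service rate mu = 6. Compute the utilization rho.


rho = lambda/mu
= 1/6
= 0.1667

0.1667


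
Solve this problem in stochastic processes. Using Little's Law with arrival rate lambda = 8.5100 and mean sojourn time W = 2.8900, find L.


Little's Law: L = lambda * W
= 8.5100 * 2.8900
= 24.5939

24.5939


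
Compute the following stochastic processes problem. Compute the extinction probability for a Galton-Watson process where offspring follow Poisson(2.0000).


Since mu = 2.0000 > 1, extinction prob q < 1.
Solve s = exp(mu*(s-1)) iteratively.
q = 0.2032

0.2032


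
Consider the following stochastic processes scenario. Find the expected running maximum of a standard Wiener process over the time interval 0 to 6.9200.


E(max B(s)) = sqrt(2t/pi)
= sqrt(2*6.9200/pi)
= sqrt(4.4054)
= 2.0989

2.0989


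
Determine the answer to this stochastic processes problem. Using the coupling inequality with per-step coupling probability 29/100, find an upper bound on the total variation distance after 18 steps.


TV distance bound <= (1-delta)^n
= (1 - 0.2900)^18
= 0.7100^18
= 0.0021

0.0021


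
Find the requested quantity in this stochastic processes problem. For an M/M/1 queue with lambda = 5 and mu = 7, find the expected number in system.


rho = 5/7 = 0.7143
L = rho/(1-rho)
= 0.7143/0.2857
= 2.5000

2.5000


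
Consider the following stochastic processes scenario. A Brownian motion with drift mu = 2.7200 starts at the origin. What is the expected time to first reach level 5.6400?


Expected first passage time = a/mu
= 5.6400/2.7200
= 2.0735

2.0735


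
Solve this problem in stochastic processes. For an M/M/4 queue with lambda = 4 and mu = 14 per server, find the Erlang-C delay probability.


a = lambda/mu = 0.2857
rho = a/c = 0.0714
Erlang-C formula applied:
C(c,a) = 2.2471e-04

2.2471e-04


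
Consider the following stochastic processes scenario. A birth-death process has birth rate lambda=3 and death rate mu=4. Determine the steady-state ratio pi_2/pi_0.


For birth-death process, pi_n/pi_0 = (lambda/mu)^n
= (3/4)^2
= 0.5625

0.5625


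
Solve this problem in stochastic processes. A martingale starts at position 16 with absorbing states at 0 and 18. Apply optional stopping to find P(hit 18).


By optional stopping theorem: E(M at tau) = M(0) = 16
P(hit 18)*18 + P(hit 0)*0 = 16
P(hit 18) = (16 - 0)/(18 - 0) = 8/9 = 0.8889

0.8889


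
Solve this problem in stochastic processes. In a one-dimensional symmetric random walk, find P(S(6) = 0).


P(S(6) = 0) = C(6,3) / 4^3
= 20 / 64
= 0.3125

0.3125


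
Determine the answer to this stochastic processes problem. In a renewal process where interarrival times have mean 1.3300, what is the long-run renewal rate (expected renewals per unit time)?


Long-run renewal rate = 1/E(X)
= 1/1.3300
= 0.7519

0.7519


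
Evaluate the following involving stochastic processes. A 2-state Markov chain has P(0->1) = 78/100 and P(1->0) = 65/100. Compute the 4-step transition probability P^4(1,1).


Computing P^4 by matrix multiplication.
P = [[0.2200, 0.7800], [0.6500, 0.3500]]
After raising P to the power 4:
P^4(1,1) = 0.5610

0.5610


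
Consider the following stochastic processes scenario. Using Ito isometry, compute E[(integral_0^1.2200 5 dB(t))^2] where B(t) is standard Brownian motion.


By Ito isometry: E[(int f dB)^2] = int f^2 dt
= 5^2 * 1.2200
= 25 * 1.2200 = 30.5000

30.5000


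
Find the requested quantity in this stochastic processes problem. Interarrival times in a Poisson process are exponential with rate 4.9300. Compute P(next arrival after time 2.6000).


P(X > t) = exp(-lambda * t)
= exp(-4.9300 * 2.6000)
= exp(-12.8180) = 2.7115e-06

2.7115e-06


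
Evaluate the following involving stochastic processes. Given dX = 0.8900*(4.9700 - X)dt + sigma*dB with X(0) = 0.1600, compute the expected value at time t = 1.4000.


E[X(t)] = mu + (X(0) - mu)*exp(-theta*t)
= 4.9700 + (0.1600 - 4.9700)*exp(-0.8900*1.4000)
= 4.9700 + -4.8100 * 0.2877
= 3.5864

3.5864


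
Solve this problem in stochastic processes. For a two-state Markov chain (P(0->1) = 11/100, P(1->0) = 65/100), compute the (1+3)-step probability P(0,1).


P^4 = P^1 * P^3
Computing via matrix multiplication of the transition matrix.
Entry (0,1) of P^4 = 0.1443

0.1443


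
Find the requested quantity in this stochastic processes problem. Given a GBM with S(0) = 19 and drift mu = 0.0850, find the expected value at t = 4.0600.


E[S(t)] = S(0) * exp(mu * t)
= 19 * exp(0.0850 * 4.0600)
= 19 * 1.4121
= 26.8305

26.8305


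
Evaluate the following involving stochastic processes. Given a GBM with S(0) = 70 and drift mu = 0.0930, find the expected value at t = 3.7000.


E[S(t)] = S(0) * exp(mu * t)
= 70 * exp(0.0930 * 3.7000)
= 70 * 1.4107
= 98.7504

98.7504


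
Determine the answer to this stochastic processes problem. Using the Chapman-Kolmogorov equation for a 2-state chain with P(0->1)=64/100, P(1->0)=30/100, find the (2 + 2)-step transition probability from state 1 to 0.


P^4 = P^2 * P^2
Computing via matrix multiplication of the transition matrix.
Entry (1,0) of P^4 = 0.3191

0.3191


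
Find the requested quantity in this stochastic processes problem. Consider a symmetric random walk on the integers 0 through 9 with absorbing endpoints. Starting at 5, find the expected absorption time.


For symmetric RW on 0,...,N with absorbing barriers, E(i) = i*(N-i)
E(5) = 5 * 4 = 20

20


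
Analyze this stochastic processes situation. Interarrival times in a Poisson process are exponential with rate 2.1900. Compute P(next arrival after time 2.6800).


P(X > t) = exp(-lambda * t)
= exp(-2.1900 * 2.6800)
= exp(-5.8692) = 0.0028

0.0028


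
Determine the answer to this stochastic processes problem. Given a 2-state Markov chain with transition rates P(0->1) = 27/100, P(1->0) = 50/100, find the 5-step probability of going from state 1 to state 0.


Computing P^5 by matrix multiplication.
P = [[0.7300, 0.2700], [0.5000, 0.5000]]
After raising P to the power 5:
P^5(1,0) = 0.6489

0.6489


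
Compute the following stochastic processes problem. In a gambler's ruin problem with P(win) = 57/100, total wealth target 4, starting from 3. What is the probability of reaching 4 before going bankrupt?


Gambler's ruin formula:
r = q/p = 0.4300/0.5700 = 0.7544
P(win) = (1 - r^i)/(1 - r^N)
= (1 - 0.7544^3)/(1 - 0.7544^4)
= 0.8440

0.8440


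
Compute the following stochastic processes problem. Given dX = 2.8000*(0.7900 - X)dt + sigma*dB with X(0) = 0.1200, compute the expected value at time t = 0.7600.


E[X(t)] = mu + (X(0) - mu)*exp(-theta*t)
= 0.7900 + (0.1200 - 0.7900)*exp(-2.8000*0.7600)
= 0.7900 + -0.6700 * 0.1191
= 0.7102

0.7102


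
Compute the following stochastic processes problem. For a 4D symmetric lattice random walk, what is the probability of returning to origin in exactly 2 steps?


P(return in 2 steps) = P(reverse first step) = 1/(2d)
= 1/8
= 0.1250

0.1250


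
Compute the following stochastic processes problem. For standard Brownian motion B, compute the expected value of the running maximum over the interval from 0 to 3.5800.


E(max B(s)) = sqrt(2t/pi)
= sqrt(2*3.5800/pi)
= sqrt(2.2791)
= 1.5097

1.5097


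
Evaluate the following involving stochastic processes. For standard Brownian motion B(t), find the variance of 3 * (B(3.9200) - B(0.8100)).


Var(alpha*(B(t)-B(s))) = alpha^2 * (t-s)
= 3^2 * (3.9200 - 0.8100)
= 9 * 3.1100
= 27.9900

27.9900


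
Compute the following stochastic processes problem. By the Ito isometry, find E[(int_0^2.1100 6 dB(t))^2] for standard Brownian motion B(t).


By Ito isometry: E[(int f dB)^2] = int f^2 dt
= 6^2 * 2.1100
= 36 * 2.1100 = 75.9600

75.9600


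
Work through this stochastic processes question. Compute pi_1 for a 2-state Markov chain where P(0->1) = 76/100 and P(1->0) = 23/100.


Stationary distribution: pi_0 = p10/(p01+p10), pi_1 = p01/(p01+p10)
p01 = 0.7600, p10 = 0.2300
pi_1 = 0.7677

0.7677


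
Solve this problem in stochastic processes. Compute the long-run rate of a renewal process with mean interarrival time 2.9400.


Long-run renewal rate = 1/E(X)
= 1/2.9400
= 0.3401

0.3401


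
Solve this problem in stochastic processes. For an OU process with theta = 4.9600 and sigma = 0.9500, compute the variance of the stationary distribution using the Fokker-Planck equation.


Stationary variance = sigma^2 / (2*theta)
= 0.9500^2 / (2*4.9600)
= 0.9025 / 9.9200
= 0.0910

0.0910


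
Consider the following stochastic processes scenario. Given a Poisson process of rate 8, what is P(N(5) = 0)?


P(N(t)=k) = (lambda*t)^k * exp(-lambda*t) / k!
lambda*t = 40
= 40^0 * exp(-40) / 0!
= 1 * 4.2484e-18 / 1
= 4.2484e-18

4.2484e-18


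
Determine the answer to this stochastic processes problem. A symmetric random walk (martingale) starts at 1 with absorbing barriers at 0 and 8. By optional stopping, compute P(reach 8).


By optional stopping theorem: E(M at tau) = M(0) = 1
P(hit 8)*8 + P(hit 0)*0 = 1
P(hit 8) = (1 - 0)/(8 - 0) = 1/8 = 0.1250

0.1250


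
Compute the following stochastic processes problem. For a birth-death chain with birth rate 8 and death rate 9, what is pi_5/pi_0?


For birth-death process, pi_n/pi_0 = (lambda/mu)^n
= (8/9)^5
= 0.5549

0.5549


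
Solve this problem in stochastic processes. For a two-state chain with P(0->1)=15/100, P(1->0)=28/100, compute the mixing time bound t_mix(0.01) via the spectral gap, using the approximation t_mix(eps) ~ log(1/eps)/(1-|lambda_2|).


lambda_2 = |1 - p01 - p10| = |1 - 0.1500 - 0.2800| = 0.5700
t_mix ~ log(1/eps)/(1 - |lambda_2|)
= log(100)/(1 - 0.5700) = 4.6052/0.4300
= 10.7097

10.7097


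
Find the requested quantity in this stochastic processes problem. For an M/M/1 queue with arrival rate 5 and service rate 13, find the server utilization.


rho = lambda/mu
= 5/13
= 0.3846

0.3846


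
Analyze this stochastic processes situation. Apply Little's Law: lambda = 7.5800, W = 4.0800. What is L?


Little's Law: L = lambda * W
= 7.5800 * 4.0800
= 30.9264

30.9264


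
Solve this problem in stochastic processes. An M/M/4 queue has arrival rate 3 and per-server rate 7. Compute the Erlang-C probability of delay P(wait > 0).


a = lambda/mu = 0.4286
rho = a/c = 0.1071
Erlang-C formula applied:
C(c,a) = 0.0010

0.0010


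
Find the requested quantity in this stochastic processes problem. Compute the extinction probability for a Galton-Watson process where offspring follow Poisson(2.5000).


Since mu = 2.5000 > 1, extinction prob q < 1.
Solve s = exp(mu*(s-1)) iteratively.
q = 0.1074

0.1074


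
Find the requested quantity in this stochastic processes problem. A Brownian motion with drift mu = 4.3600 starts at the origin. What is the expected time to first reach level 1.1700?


Expected first passage time = a/mu
= 1.1700/4.3600
= 0.2683

0.2683


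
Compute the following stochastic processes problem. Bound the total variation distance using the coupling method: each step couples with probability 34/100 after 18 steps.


TV distance bound <= (1-delta)^n
= (1 - 0.3400)^18
= 0.6600^18
= 5.6466e-04

5.6466e-04


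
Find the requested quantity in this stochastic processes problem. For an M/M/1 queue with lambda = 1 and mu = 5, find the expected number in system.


rho = 1/5 = 0.2000
L = rho/(1-rho)
= 0.2000/0.8000
= 0.2500

0.2500


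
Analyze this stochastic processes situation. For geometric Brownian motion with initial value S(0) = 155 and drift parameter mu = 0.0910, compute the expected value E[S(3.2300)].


E[S(t)] = S(0) * exp(mu * t)
= 155 * exp(0.0910 * 3.2300)
= 155 * 1.3417
= 207.9619

207.9619


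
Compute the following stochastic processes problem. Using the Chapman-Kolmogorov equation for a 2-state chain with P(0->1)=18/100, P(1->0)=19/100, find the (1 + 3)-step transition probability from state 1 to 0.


P^4 = P^1 * P^3
Computing via matrix multiplication of the transition matrix.
Entry (1,0) of P^4 = 0.4326

0.4326


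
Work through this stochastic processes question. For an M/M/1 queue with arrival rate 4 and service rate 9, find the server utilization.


rho = lambda/mu
= 4/9
= 0.4444

0.4444


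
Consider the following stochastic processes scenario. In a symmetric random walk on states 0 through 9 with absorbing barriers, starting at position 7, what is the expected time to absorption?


For symmetric RW on 0,...,N with absorbing barriers, E(i) = i*(N-i)
E(7) = 7 * 2 = 14

14


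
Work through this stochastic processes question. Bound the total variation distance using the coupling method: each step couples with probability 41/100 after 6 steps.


TV distance bound <= (1-delta)^n
= (1 - 0.4100)^6
= 0.5900^6
= 0.0422

0.0422


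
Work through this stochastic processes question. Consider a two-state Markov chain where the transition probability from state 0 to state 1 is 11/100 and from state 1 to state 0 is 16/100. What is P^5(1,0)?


Computing P^5 by matrix multiplication.
P = [[0.8900, 0.1100], [0.1600, 0.8400]]
After raising P to the power 5:
P^5(1,0) = 0.4697

0.4697


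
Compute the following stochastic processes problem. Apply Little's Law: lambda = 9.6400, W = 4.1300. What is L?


Little's Law: L = lambda * W
= 9.6400 * 4.1300
= 39.8132

39.8132


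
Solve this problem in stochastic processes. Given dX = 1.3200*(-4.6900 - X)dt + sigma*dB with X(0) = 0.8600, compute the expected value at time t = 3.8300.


E[X(t)] = mu + (X(0) - mu)*exp(-theta*t)
= -4.6900 + (0.8600 - -4.6900)*exp(-1.3200*3.8300)
= -4.6900 + 5.5500 * 0.0064
= -4.6546

-4.6546


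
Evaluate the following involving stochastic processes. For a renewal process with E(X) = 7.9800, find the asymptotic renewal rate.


Long-run renewal rate = 1/E(X)
= 1/7.9800
= 0.1253

0.1253


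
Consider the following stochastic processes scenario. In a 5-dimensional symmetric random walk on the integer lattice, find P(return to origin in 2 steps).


P(return in 2 steps) = P(reverse first step) = 1/(2d)
= 1/10
= 0.1000

0.1000


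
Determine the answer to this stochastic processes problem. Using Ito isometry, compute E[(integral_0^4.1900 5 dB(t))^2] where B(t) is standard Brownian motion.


By Ito isometry: E[(int f dB)^2] = int f^2 dt
= 5^2 * 4.1900
= 25 * 4.1900 = 104.7500

104.7500


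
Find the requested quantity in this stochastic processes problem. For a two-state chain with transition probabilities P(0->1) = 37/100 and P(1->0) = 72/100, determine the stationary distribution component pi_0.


Stationary distribution: pi_0 = p10/(p01+p10), pi_1 = p01/(p01+p10)
p01 = 0.3700, p10 = 0.7200
pi_0 = 0.6606

0.6606


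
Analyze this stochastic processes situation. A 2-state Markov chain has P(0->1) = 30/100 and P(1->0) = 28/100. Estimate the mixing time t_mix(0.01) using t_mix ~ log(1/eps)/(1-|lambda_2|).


lambda_2 = |1 - p01 - p10| = |1 - 0.3000 - 0.2800| = 0.4200
t_mix ~ log(1/eps)/(1 - |lambda_2|)
= log(100)/(1 - 0.4200) = 4.6052/0.5800
= 7.9399

7.9399


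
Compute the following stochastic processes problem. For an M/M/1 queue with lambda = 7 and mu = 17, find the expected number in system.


rho = 7/17 = 0.4118
L = rho/(1-rho)
= 0.4118/0.5882
= 0.7000

0.7000


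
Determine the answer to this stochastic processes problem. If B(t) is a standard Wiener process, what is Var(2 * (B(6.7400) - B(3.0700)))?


Var(alpha*(B(t)-B(s))) = alpha^2 * (t-s)
= 2^2 * (6.7400 - 3.0700)
= 4 * 3.6700
= 14.6800

14.6800


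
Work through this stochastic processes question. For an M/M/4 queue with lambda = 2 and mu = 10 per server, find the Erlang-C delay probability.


a = lambda/mu = 0.2000
rho = a/c = 0.0500
Erlang-C formula applied:
C(c,a) = 5.7455e-05

5.7455e-05


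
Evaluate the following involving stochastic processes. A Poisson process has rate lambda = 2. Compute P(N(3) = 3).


P(N(t)=k) = (lambda*t)^k * exp(-lambda*t) / k!
lambda*t = 6
= 6^3 * exp(-6) / 3!
= 216 * 0.0025 / 6
= 0.0892

0.0892


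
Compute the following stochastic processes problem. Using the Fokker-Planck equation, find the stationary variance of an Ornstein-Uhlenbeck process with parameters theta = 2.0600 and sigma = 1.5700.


Stationary variance = sigma^2 / (2*theta)
= 1.5700^2 / (2*2.0600)
= 2.4649 / 4.1200
= 0.5983

0.5983


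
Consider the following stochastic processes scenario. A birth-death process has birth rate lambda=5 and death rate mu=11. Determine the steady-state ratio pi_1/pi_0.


For birth-death process, pi_n/pi_0 = (lambda/mu)^n
= (5/11)^1
= 0.4545

0.4545


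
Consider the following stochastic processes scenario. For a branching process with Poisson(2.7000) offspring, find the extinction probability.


Since mu = 2.7000 > 1, extinction prob q < 1.
Solve s = exp(mu*(s-1)) iteratively.
q = 0.0844

0.0844


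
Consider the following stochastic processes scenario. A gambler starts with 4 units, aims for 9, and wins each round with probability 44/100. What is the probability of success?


Gambler's ruin formula:
r = q/p = 0.5600/0.4400 = 1.2727
P(win) = (1 - r^i)/(1 - r^N)
= (1 - 1.2727^4)/(1 - 1.2727^9)
= 0.2092

0.2092


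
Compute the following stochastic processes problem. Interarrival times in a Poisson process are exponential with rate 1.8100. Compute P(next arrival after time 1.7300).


P(X > t) = exp(-lambda * t)
= exp(-1.8100 * 1.7300)
= exp(-3.1313) = 0.0437

0.0437


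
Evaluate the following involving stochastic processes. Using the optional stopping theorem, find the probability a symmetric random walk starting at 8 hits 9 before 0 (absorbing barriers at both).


By optional stopping theorem: E(M at tau) = M(0) = 8
P(hit 9)*9 + P(hit 0)*0 = 8
P(hit 9) = (8 - 0)/(9 - 0) = 8/9 = 0.8889

0.8889


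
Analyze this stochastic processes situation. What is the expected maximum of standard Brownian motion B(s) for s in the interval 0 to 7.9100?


E(max B(s)) = sqrt(2t/pi)
= sqrt(2*7.9100/pi)
= sqrt(5.0357)
= 2.2440

2.2440


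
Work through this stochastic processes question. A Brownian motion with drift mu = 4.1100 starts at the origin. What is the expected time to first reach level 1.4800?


Expected first passage time = a/mu
= 1.4800/4.1100
= 0.3601

0.3601


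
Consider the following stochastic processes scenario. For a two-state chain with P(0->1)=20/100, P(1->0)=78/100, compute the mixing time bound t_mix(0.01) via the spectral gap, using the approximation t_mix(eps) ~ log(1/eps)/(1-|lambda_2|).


lambda_2 = |1 - p01 - p10| = |1 - 0.2000 - 0.7800| = 0.0200
t_mix ~ log(1/eps)/(1 - |lambda_2|)
= log(100)/(1 - 0.0200) = 4.6052/0.9800
= 4.6992

4.6992


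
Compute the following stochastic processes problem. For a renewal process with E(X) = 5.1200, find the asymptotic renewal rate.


Long-run renewal rate = 1/E(X)
= 1/5.1200
= 0.1953

0.1953


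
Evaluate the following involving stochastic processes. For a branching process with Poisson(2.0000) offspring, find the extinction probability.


Since mu = 2.0000 > 1, extinction prob q < 1.
Solve s = exp(mu*(s-1)) iteratively.
q = 0.2032

0.2032


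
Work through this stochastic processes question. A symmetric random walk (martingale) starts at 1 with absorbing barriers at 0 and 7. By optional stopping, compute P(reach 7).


By optional stopping theorem: E(M at tau) = M(0) = 1
P(hit 7)*7 + P(hit 0)*0 = 1
P(hit 7) = (1 - 0)/(7 - 0) = 1/7 = 0.1429

0.1429


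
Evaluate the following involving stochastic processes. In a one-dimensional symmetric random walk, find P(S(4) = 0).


P(S(4) = 0) = C(4,2) / 4^2
= 6 / 16
= 0.3750

0.3750


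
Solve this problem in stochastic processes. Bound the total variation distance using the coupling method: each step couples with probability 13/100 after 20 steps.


TV distance bound <= (1-delta)^n
= (1 - 0.1300)^20
= 0.8700^20
= 0.0617

0.0617


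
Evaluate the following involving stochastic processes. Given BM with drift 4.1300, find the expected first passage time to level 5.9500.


Expected first passage time = a/mu
= 5.9500/4.1300
= 1.4407

1.4407


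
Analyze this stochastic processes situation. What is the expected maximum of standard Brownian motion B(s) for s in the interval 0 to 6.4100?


E(max B(s)) = sqrt(2t/pi)
= sqrt(2*6.4100/pi)
= sqrt(4.0807)
= 2.0201

2.0201


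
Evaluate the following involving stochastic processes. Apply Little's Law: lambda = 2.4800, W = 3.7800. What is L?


Little's Law: L = lambda * W
= 2.4800 * 3.7800
= 9.3744

9.3744


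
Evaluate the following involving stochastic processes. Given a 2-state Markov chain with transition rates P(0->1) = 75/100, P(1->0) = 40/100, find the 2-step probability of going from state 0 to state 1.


Computing P^2 by matrix multiplication.
P = [[0.2500, 0.7500], [0.4000, 0.6000]]
After raising P to the power 2:
P^2(0,1) = 0.6375

0.6375


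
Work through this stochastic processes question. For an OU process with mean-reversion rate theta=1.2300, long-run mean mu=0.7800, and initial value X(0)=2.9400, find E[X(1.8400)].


E[X(t)] = mu + (X(0) - mu)*exp(-theta*t)
= 0.7800 + (2.9400 - 0.7800)*exp(-1.2300*1.8400)
= 0.7800 + 2.1600 * 0.1040
= 1.0047

1.0047


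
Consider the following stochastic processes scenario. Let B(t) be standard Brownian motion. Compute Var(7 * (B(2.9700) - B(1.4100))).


Var(alpha*(B(t)-B(s))) = alpha^2 * (t-s)
= 7^2 * (2.9700 - 1.4100)
= 49 * 1.5600
= 76.4400

76.4400


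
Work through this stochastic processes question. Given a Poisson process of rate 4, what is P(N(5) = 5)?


P(N(t)=k) = (lambda*t)^k * exp(-lambda*t) / k!
lambda*t = 20
= 20^5 * exp(-20) / 5!
= 3200000 * 2.0612e-09 / 120
= 5.4964e-05

5.4964e-05


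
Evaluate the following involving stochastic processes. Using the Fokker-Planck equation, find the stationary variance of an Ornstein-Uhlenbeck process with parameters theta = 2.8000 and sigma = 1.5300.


Stationary variance = sigma^2 / (2*theta)
= 1.5300^2 / (2*2.8000)
= 2.3409 / 5.6000
= 0.4180

0.4180


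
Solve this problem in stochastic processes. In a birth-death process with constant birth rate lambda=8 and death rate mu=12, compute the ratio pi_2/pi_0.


For birth-death process, pi_n/pi_0 = (lambda/mu)^n
= (8/12)^2
= 0.4444

0.4444


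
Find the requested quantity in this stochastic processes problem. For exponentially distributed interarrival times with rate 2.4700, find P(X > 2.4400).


P(X > t) = exp(-lambda * t)
= exp(-2.4700 * 2.4400)
= exp(-6.0268) = 0.0024

0.0024


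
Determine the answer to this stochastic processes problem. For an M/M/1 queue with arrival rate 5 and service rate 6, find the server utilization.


rho = lambda/mu
= 5/6
= 0.8333

0.8333


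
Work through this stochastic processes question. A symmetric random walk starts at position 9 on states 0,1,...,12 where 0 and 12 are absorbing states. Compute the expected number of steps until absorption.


For symmetric RW on 0,...,N with absorbing barriers, E(i) = i*(N-i)
E(9) = 9 * 3 = 27

27


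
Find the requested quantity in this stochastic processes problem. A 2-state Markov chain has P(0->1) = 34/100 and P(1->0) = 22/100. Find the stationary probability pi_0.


Stationary distribution: pi_0 = p10/(p01+p10), pi_1 = p01/(p01+p10)
p01 = 0.3400, p10 = 0.2200
pi_0 = 0.3929

0.3929


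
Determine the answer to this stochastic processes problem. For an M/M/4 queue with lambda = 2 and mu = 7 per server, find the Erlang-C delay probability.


a = lambda/mu = 0.2857
rho = a/c = 0.0714
Erlang-C formula applied:
C(c,a) = 2.2471e-04

2.2471e-04


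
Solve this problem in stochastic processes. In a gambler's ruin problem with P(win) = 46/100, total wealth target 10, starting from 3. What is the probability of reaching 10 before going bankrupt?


Gambler's ruin formula:
r = q/p = 0.5400/0.4600 = 1.1739
P(win) = (1 - r^i)/(1 - r^N)
= (1 - 1.1739^3)/(1 - 1.1739^10)
= 0.1556

0.1556


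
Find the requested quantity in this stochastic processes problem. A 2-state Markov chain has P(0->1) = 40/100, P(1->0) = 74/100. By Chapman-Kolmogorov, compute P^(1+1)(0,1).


P^2 = P^1 * P^1
Computing via matrix multiplication of the transition matrix.
Entry (0,1) of P^2 = 0.3440

0.3440


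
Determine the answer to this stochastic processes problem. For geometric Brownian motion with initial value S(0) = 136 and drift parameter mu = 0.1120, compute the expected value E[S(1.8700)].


E[S(t)] = S(0) * exp(mu * t)
= 136 * exp(0.1120 * 1.8700)
= 136 * 1.2330
= 167.6863

167.6863


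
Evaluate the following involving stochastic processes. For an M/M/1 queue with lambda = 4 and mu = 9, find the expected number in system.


rho = 4/9 = 0.4444
L = rho/(1-rho)
= 0.4444/0.5556
= 0.8000

0.8000


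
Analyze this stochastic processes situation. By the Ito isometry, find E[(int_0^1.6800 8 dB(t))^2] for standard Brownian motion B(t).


By Ito isometry: E[(int f dB)^2] = int f^2 dt
= 8^2 * 1.6800
= 64 * 1.6800 = 107.5200

107.5200


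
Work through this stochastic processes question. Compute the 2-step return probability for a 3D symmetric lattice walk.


P(return in 2 steps) = P(reverse first step) = 1/(2d)
= 1/6
= 0.1667

0.1667


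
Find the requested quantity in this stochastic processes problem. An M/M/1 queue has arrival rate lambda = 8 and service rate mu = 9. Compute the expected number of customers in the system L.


rho = 8/9 = 0.8889
L = rho/(1-rho)
= 0.8889/0.1111
= 8.0000

8.0000


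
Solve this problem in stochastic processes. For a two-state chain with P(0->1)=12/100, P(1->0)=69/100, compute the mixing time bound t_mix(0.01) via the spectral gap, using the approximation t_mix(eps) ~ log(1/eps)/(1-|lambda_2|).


lambda_2 = |1 - p01 - p10| = |1 - 0.1200 - 0.6900| = 0.1900
t_mix ~ log(1/eps)/(1 - |lambda_2|)
= log(100)/(1 - 0.1900) = 4.6052/0.8100
= 5.6854

5.6854


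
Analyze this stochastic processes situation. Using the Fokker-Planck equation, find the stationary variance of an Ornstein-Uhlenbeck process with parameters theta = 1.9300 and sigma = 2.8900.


Stationary variance = sigma^2 / (2*theta)
= 2.8900^2 / (2*1.9300)
= 8.3521 / 3.8600
= 2.1638

2.1638


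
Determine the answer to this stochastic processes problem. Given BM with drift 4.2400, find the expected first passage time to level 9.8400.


Expected first passage time = a/mu
= 9.8400/4.2400
= 2.3208

2.3208


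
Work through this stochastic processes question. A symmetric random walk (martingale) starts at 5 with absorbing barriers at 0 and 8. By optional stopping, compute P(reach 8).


By optional stopping theorem: E(M at tau) = M(0) = 5
P(hit 8)*8 + P(hit 0)*0 = 5
P(hit 8) = (5 - 0)/(8 - 0) = 5/8 = 0.6250

0.6250


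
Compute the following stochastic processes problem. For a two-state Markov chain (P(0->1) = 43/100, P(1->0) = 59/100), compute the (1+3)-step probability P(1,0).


P^4 = P^1 * P^3
Computing via matrix multiplication of the transition matrix.
Entry (1,0) of P^4 = 0.5784

0.5784


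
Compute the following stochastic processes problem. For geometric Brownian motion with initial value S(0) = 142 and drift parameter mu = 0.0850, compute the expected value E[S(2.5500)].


E[S(t)] = S(0) * exp(mu * t)
= 142 * exp(0.0850 * 2.5500)
= 142 * 1.2420
= 176.3688

176.3688
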